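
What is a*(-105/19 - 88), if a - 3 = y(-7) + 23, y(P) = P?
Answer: -1777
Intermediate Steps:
a = 19 (a = 3 + (-7 + 23) = 3 + 16 = 19)
a*(-105/19 - 88) = 19*(-105/19 - 88) = 19*(-1777/19) = -1777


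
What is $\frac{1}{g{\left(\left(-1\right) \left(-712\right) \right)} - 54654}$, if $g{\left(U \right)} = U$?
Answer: $- \frac{1}{53942} \approx -1.8538 \cdot 10^{-5}$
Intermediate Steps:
$\frac{1}{g{\left(\left(-1\right) \left(-712\right) \right)} - 54654} = \frac{1}{\left(-1\right) \left(-712\right) - 54654} = \frac{1}{712 - 54654} = \frac{1}{-53942} = - \frac{1}{53942}$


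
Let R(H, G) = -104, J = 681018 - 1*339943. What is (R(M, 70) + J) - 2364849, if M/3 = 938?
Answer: -2023878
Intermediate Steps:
M = 2814 (M = 3*938 = 2814)
J = 341075 (J = 681018 - 339943 = 341075)
(R(M, 70) + J) - 2364849 = (-104 + 341075) - 2364849 = 340971 - 2364849 = -2023878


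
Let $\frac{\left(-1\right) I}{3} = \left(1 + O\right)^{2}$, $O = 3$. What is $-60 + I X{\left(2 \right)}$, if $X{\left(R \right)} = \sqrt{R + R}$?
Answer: $-156$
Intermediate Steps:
$X{\left(R \right)} = \sqrt{2} \sqrt{R}$ ($X{\left(R \right)} = \sqrt{2 R} = \sqrt{2} \sqrt{R}$)
$I = -48$ ($I = - 3 \left(1 + 3\right)^{2} = - 3 \cdot 4^{2} = \left(-3\right) 16 = -48$)
$-60 + I X{\left(2 \right)} = -60 - 48 \sqrt{2} \sqrt{2} = -60 - 96 = -156$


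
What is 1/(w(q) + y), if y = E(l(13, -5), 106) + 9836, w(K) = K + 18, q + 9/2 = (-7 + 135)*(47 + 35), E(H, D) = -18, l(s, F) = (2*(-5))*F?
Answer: 2/40655 ≈ 4.9194e-5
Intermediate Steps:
l(s, F) = -10*F
q = 20983/2 (q = -9/2 + (-7 + 135)*(47 + 35) = -9/2 + 128*82 = -9/2 + 10496 = 20983/2 ≈ 10492.)
w(K) = 18 + K
y = 9818 (y = -18 + 9836 = 9818)
1/(w(q) + y) = 1/((18 + 20983/2) + 9818) = 1/(21019/2 + 9818) = 1/(40655/2) = 2/40655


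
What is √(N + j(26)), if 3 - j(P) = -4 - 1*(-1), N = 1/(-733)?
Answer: √3223001/733 ≈ 2.4492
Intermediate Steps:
N = -1/733 ≈ -0.0013643
j(P) = 6 (j(P) = 3 - (-4 - 1*(-1)) = 3 - (-4 + 1) = 3 - 1*(-3) = 3 + 3 = 6)
√(N + j(26)) = √(-1/733 + 6) = √(4397/733) = √3223001/733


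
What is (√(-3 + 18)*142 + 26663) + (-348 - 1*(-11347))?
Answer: 37662 + 142*√15 ≈ 38212.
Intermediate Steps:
(√(-3 + 18)*142 + 26663) + (-348 - 1*(-11347)) = (√15*142 + 26663) + (-348 + 11347) = (142*√15 + 26663) + 10999 = (26663 + 142*√15) + 10999 = 37662 + 142*√15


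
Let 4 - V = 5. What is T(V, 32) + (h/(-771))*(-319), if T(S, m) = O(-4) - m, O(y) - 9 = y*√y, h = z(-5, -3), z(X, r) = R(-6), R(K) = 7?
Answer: -15500/771 - 8*I ≈ -20.104 - 8.0*I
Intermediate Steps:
V = -1 (V = 4 - 1*5 = 4 - 5 = -1)
z(X, r) = 7
h = 7
O(y) = 9 + y^(3/2) (O(y) = 9 + y*√y = 9 + y^(3/2))
T(S, m) = 9 - m - 8*I (T(S, m) = (9 + (-4)^(3/2)) - m = (9 - 8*I) - m = 9 - m - 8*I)
T(V, 32) + (h/(-771))*(-319) = (9 - 1*32 - 8*I) + (7/(-771))*(-319) = (9 - 32 - 8*I) + (7*(-1/771))*(-319) = (-23 - 8*I) - 7/771*(-319) = (-23 - 8*I) + 2233/771 = -15500/771 - 8*I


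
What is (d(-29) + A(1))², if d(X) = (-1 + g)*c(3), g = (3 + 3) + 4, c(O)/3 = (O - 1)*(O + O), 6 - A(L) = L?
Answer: 108241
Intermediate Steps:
A(L) = 6 - L
c(O) = 6*O*(-1 + O) (c(O) = 3*((O - 1)*(O + O)) = 3*((-1 + O)*(2*O)) = 3*(2*O*(-1 + O)) = 6*O*(-1 + O))
g = 10 (g = 6 + 4 = 10)
d(X) = 324 (d(X) = (-1 + 10)*(6*3*(-1 + 3)) = 9*(6*3*2) = 9*36 = 324)
(d(-29) + A(1))² = (324 + (6 - 1*1))² = (324 + (6 - 1))² = (324 + 5)² = 329² = 108241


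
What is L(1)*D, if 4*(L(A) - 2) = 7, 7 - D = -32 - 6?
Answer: 675/4 ≈ 168.75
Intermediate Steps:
D = 45 (D = 7 - (-32 - 6) = 7 - 1*(-38) = 7 + 38 = 45)
L(A) = 15/4 (L(A) = 2 + (¼)*7 = 2 + 7/4 = 15/4)
L(1)*D = (15/4)*45 = 675/4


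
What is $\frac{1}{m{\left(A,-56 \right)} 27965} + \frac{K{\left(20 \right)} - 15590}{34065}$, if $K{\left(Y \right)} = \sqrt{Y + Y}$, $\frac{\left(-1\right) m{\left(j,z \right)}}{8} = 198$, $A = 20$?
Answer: $- \frac{15346297877}{33532495920} + \frac{2 \sqrt{10}}{34065} \approx -0.45747$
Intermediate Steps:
$m{\left(j,z \right)} = -1584$ ($m{\left(j,z \right)} = \left(-8\right) 198 = -1584$)
$K{\left(Y \right)} = \sqrt{2} \sqrt{Y}$ ($K{\left(Y \right)} = \sqrt{2 Y} = \sqrt{2} \sqrt{Y}$)
$\frac{1}{m{\left(A,-56 \right)} 27965} + \frac{K{\left(20 \right)} - 15590}{34065} = \frac{1}{\left(-1584\right) 27965} + \frac{\sqrt{2} \sqrt{20} - 15590}{34065} = \left(- \frac{1}{1584}\right) \frac{1}{27965} + \left(\sqrt{2} \cdot 2 \sqrt{5} - 15590\right) \frac{1}{34065} = - \frac{1}{44296560} + \left(2 \sqrt{10} - 15590\right) \frac{1}{34065} = - \frac{1}{44296560} + \left(-15590 + 2 \sqrt{10}\right) \frac{1}{34065} = - \frac{1}{44296560} - \left(\frac{3118}{6813} - \frac{2 \sqrt{10}}{34065}\right) = - \frac{15346297877}{33532495920} + \frac{2 \sqrt{10}}{34065}$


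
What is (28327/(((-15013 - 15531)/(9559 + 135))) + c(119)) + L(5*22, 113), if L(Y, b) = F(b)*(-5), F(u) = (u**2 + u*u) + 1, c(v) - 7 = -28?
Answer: -2087779721/15272 ≈ -1.3671e+5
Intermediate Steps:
c(v) = -21 (c(v) = 7 - 28 = -21)
F(u) = 1 + 2*u**2 (F(u) = (u**2 + u**2) + 1 = 2*u**2 + 1 = 1 + 2*u**2)
L(Y, b) = -5 - 10*b**2 (L(Y, b) = (1 + 2*b**2)*(-5) = -5 - 10*b**2)
(28327/(((-15013 - 15531)/(9559 + 135))) + c(119)) + L(5*22, 113) = (28327/(((-15013 - 15531)/(9559 + 135))) - 21) + (-5 - 10*113**2) = (28327/((-30544/9694)) - 21) + (-5 - 10*12769) = (28327/((-30544*1/9694)) - 21) + (-5 - 127690) = (28327/(-15272/4847) - 21) - 127695 = (28327*(-4847/15272) - 21) - 127695 = (-137300969/15272 - 21) - 127695 = -137621681/15272 - 127695 = -2087779721/15272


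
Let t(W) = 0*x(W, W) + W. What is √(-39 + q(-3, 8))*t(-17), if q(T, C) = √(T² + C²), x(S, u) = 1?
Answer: -17*I*√(39 - √73) ≈ -93.818*I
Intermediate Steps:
q(T, C) = √(C² + T²)
t(W) = W (t(W) = 0*1 + W = 0 + W = W)
√(-39 + q(-3, 8))*t(-17) = √(-39 + √(8² + (-3)²))*(-17) = √(-39 + √(64 + 9))*(-17) = √(-39 + √73)*(-17) = -17*√(-39 + √73)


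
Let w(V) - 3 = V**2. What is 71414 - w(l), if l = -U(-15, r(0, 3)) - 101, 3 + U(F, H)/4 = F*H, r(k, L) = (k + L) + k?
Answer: 63130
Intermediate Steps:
r(k, L) = L + 2*k (r(k, L) = (L + k) + k = L + 2*k)
U(F, H) = -12 + 4*F*H (U(F, H) = -12 + 4*(F*H) = -12 + 4*F*H)
l = 91 (l = -(-12 + 4*(-15)*(3 + 2*0)) - 101 = -(-12 + 4*(-15)*(3 + 0)) - 101 = -(-12 + 4*(-15)*3) - 101 = -(-12 - 180) - 101 = -1*(-192) - 101 = 192 - 101 = 91)
w(V) = 3 + V**2
71414 - w(l) = 71414 - (3 + 91**2) = 71414 - (3 + 8281) = 71414 - 1*8284 = 71414 - 8284 = 63130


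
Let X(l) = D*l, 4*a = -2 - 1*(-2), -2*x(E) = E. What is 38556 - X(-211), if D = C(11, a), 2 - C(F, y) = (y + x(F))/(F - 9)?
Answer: 158233/4 ≈ 39558.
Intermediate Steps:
x(E) = -E/2
a = 0 (a = (-2 - 1*(-2))/4 = (-2 + 2)/4 = (1/4)*0 = 0)
C(F, y) = 2 - (y - F/2)/(-9 + F) (C(F, y) = 2 - (y - F/2)/(F - 9) = 2 - (y - F/2)/(-9 + F))
D = 19/4 (D = (-18 - 1*0 + (5/2)*11)/(-9 + 11) = (-18 + 0 + 55/2)/2 = (1/2)*(19/2) = 19/4 ≈ 4.7500)
X(l) = 19*l/4
38556 - X(-211) = 38556 - 19*(-211)/4 = 38556 - 1*(-4009/4) = 38556 + 4009/4 = 158233/4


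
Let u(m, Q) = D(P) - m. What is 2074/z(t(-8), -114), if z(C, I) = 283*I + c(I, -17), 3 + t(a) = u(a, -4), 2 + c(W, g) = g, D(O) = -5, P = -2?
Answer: -2074/32281 ≈ -0.064248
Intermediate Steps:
c(W, g) = -2 + g
u(m, Q) = -5 - m
t(a) = -8 - a (t(a) = -3 + (-5 - a) = -8 - a)
z(C, I) = -19 + 283*I (z(C, I) = 283*I + (-2 - 17) = 283*I - 19 = -19 + 283*I)
2074/z(t(-8), -114) = 2074/(-19 + 283*(-114)) = 2074/(-19 - 32262) = 2074/(-32281) = 2074*(-1/32281) = -2074/32281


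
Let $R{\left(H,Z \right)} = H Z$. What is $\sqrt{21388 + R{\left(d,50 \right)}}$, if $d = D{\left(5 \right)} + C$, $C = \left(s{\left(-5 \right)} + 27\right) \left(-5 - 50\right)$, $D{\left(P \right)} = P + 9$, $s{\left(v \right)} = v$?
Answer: $6 i \sqrt{1067} \approx 195.99 i$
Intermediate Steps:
$D{\left(P \right)} = 9 + P$
$C = -1210$ ($C = \left(-5 + 27\right) \left(-5 - 50\right) = 22 \left(-55\right) = -1210$)
$d = -1196$ ($d = \left(9 + 5\right) - 1210 = 14 - 1210 = -1196$)
$\sqrt{21388 + R{\left(d,50 \right)}} = \sqrt{21388 - 59800} = \sqrt{-38412} = 6 i \sqrt{1067}$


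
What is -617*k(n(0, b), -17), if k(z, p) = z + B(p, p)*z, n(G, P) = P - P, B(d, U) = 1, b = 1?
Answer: 0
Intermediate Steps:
n(G, P) = 0
k(z, p) = 2*z (k(z, p) = z + 1*z = z + z = 2*z)
-617*k(n(0, b), -17) = -1234*0 = -617*0 = 0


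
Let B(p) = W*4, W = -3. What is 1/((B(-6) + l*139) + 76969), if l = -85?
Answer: 1/65142 ≈ 1.5351e-5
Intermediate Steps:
B(p) = -12 (B(p) = -3*4 = -12)
1/((B(-6) + l*139) + 76969) = 1/((-12 - 85*139) + 76969) = 1/((-12 - 11815) + 76969) = 1/(-11827 + 76969) = 1/65142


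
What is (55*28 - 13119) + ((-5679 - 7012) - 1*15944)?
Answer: -40214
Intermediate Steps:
(55*28 - 13119) + ((-5679 - 7012) - 1*15944) = (1540 - 13119) + (-12691 - 15944) = -11579 - 28635 = -40214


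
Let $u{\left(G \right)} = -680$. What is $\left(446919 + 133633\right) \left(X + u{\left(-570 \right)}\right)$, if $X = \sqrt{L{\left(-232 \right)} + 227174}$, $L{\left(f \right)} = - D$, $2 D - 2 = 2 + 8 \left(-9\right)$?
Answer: $-394775360 + 1161104 \sqrt{56802} \approx -1.1805 \cdot 10^{8}$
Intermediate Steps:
$D = -34$ ($D = 1 + \frac{2 + 8 \left(-9\right)}{2} = 1 + \frac{2 - 72}{2} = 1 + \frac{1}{2} \left(-70\right) = 1 - 35 = -34$)
$L{\left(f \right)} = 34$ ($L{\left(f \right)} = \left(-1\right) \left(-34\right) = 34$)
$X = 2 \sqrt{56802}$ ($X = \sqrt{34 + 227174} = \sqrt{227208} = 2 \sqrt{56802} \approx 476.66$)
$\left(446919 + 133633\right) \left(X + u{\left(-570 \right)}\right) = \left(446919 + 133633\right) \left(2 \sqrt{56802} - 680\right) = 580552 \left(-680 + 2 \sqrt{56802}\right) = -394775360 + 1161104 \sqrt{56802}$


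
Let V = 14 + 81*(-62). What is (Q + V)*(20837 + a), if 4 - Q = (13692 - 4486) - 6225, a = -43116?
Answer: 177897815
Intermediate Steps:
V = -5008 (V = 14 - 5022 = -5008)
Q = -2977 (Q = 4 - ((13692 - 4486) - 6225) = 4 - (9206 - 6225) = 4 - 1*2981 = 4 - 2981 = -2977)
(Q + V)*(20837 + a) = (-2977 - 5008)*(20837 - 43116) = -7985*(-22279) = 177897815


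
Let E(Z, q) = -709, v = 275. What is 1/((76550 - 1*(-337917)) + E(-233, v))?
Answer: 1/413758 ≈ 2.4169e-6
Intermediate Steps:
1/((76550 - 1*(-337917)) + E(-233, v)) = 1/((76550 - 1*(-337917)) - 709) = 1/((76550 + 337917) - 709) = 1/(414467 - 709) = 1/413758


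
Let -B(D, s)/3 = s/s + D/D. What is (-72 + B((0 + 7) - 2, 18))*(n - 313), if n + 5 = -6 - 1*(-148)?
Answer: 13728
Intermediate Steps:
B(D, s) = -6 (B(D, s) = -3*(s/s + D/D) = -3*(1 + 1) = -3*2 = -6)
n = 137 (n = -5 + (-6 - 1*(-148)) = -5 + (-6 + 148) = -5 + 142 = 137)
(-72 + B((0 + 7) - 2, 18))*(n - 313) = (-72 - 6)*(137 - 313) = -78*(-176) = 13728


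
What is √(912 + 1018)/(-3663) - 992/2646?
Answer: -496/1323 - √1930/3663 ≈ -0.38690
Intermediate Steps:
√(912 + 1018)/(-3663) - 992/2646 = √1930*(-1/3663) - 992*1/2646 = -√1930/3663 - 496/1323 = -496/1323 - √1930/3663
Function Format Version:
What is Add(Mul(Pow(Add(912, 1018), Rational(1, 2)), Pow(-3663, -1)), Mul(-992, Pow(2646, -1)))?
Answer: Add(Rational(-496, 1323), Mul(Rational(-1, 3663), Pow(1930, Rational(1, 2)))) ≈ -0.38690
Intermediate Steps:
Add(Mul(Pow(Add(912, 1018), Rational(1, 2)), Pow(-3663, -1)), Mul(-992, Pow(2646, -1))) = Add(Mul(Pow(1930, Rational(1, 2)), Rational(-1, 3663)), Mul(-992, Rational(1, 2646))) = Add(Mul(Rational(-1, 3663), Pow(1930, Rational(1, 2))), Rational(-496, 1323)) = Add(Rational(-496, 1323), Mul(Rational(-1, 3663), Pow(1930, Rational(1, 2))))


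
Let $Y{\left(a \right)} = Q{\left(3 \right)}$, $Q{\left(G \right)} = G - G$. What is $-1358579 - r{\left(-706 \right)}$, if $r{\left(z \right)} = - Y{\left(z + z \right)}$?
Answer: $-1358579$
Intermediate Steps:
$Q{\left(G \right)} = 0$
$Y{\left(a \right)} = 0$
$r{\left(z \right)} = 0$ ($r{\left(z \right)} = \left(-1\right) 0 = 0$)
$-1358579 - r{\left(-706 \right)} = -1358579 - 0 = -1358579 + 0 = -1358579$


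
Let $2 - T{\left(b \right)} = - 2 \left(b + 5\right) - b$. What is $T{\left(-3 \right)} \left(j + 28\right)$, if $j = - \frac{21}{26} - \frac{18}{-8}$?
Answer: $\frac{4593}{52} \approx 88.327$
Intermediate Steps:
$T{\left(b \right)} = 12 + 3 b$ ($T{\left(b \right)} = 2 - \left(- 2 \left(b + 5\right) - b\right) = 2 - \left(- 2 \left(5 + b\right) - b\right) = 2 - \left(\left(-10 - 2 b\right) - b\right) = 2 - \left(-10 - 3 b\right) = 2 + \left(10 + 3 b\right) = 12 + 3 b$)
$j = \frac{75}{52}$ ($j = \left(-21\right) \frac{1}{26} - - \frac{9}{4} = - \frac{21}{26} + \frac{9}{4} = \frac{75}{52} \approx 1.4423$)
$T{\left(-3 \right)} \left(j + 28\right) = \left(12 + 3 \left(-3\right)\right) \left(\frac{75}{52} + 28\right) = \left(12 - 9\right) \frac{1531}{52} = 3 \cdot \frac{1531}{52} = \frac{4593}{52}$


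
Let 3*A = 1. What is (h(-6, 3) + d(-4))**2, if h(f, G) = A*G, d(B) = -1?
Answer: 0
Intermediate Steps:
A = 1/3 (A = (1/3)*1 = 1/3 ≈ 0.33333)
h(f, G) = G/3
(h(-6, 3) + d(-4))**2 = ((1/3)*3 - 1)**2 = (1 - 1)**2 = 0**2 = 0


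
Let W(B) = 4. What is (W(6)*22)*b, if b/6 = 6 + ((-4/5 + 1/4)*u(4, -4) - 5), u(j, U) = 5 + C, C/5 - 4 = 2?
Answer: -9636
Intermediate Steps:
C = 30 (C = 20 + 5*2 = 20 + 10 = 30)
u(j, U) = 35 (u(j, U) = 5 + 30 = 35)
b = -219/2 (b = 6*(6 + ((-4/5 + 1/4)*35 - 5)) = 6*(6 + ((-4*⅕ + 1*(¼))*35 - 5)) = 6*(6 + ((-⅘ + ¼)*35 - 5)) = 6*(6 + (-11/20*35 - 5)) = 6*(6 + (-77/4 - 5)) = 6*(6 - 97/4) = 6*(-73/4) = -219/2 ≈ -109.50)
(W(6)*22)*b = (4*22)*(-219/2) = 88*(-219/2) = -9636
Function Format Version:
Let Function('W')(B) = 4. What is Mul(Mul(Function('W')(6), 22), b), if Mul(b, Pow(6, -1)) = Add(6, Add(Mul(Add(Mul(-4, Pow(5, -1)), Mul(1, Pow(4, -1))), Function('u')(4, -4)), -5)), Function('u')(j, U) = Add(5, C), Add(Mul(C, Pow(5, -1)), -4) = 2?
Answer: -9636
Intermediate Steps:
C = 30 (C = Add(20, Mul(5, 2)) = Add(20, 10) = 30)
Function('u')(j, U) = 35 (Function('u')(j, U) = Add(5, 30) = 35)
b = Rational(-219, 2) (b = Mul(6, Add(6, Add(Mul(Add(Mul(-4, Pow(5, -1)), Mul(1, Pow(4, -1))), 35), -5))) = Mul(6, Add(6, Add(Mul(Add(Mul(-4, Rational(1, 5)), Mul(1, Rational(1, 4))), 35), -5))) = Mul(6, Add(6, Add(Mul(Add(Rational(-4, 5), Rational(1, 4)), 35), -5))) = Mul(6, Add(6, Add(Mul(Rational(-11, 20), 35), -5))) = Mul(6, Add(6, Add(Rational(-77, 4), -5))) = Mul(6, Add(6, Rational(-97, 4))) = Mul(6, Rational(-73, 4)) = Rational(-219, 2) ≈ -109.50)
Mul(Mul(Function('W')(6), 22), b) = Mul(Mul(4, 22), Rational(-219, 2)) = Mul(88, Rational(-219, 2)) = -9636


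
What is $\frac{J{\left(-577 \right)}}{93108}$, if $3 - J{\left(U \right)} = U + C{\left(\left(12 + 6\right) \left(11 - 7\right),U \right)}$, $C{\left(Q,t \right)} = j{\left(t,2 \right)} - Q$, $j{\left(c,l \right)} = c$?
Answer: $\frac{1229}{93108} \approx 0.0132$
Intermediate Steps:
$C{\left(Q,t \right)} = t - Q$
$J{\left(U \right)} = 75 - 2 U$ ($J{\left(U \right)} = 3 - \left(U + \left(U - \left(12 + 6\right) \left(11 - 7\right)\right)\right) = 3 - \left(U + \left(U - 18 \cdot 4\right)\right) = 3 - \left(U + \left(U - 72\right)\right) = 3 - \left(U + \left(-72 + U\right)\right) = 3 - \left(-72 + 2 U\right) = 75 - 2 U$)
$\frac{J{\left(-577 \right)}}{93108} = \frac{75 - -1154}{93108} = \left(75 + 1154\right) \frac{1}{93108} = 1229 \cdot \frac{1}{93108} = \frac{1229}{93108}$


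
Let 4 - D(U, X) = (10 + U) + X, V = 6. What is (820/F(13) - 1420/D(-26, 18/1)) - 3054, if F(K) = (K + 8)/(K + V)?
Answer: -63464/21 ≈ -3022.1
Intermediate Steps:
D(U, X) = -6 - U - X (D(U, X) = 4 - ((10 + U) + X) = 4 - (10 + U + X) = 4 + (-10 - U - X) = -6 - U - X)
F(K) = (8 + K)/(6 + K) (F(K) = (K + 8)/(K + 6) = (8 + K)/(6 + K))
(820/F(13) - 1420/D(-26, 18/1)) - 3054 = (820/(((8 + 13)/(6 + 13))) - 1420/(-6 - 1*(-26) - 18/1)) - 3054 = (820/((21/19)) - 1420/(-6 + 26 - 18)) - 3054 = (820/(((1/19)*21)) - 1420/(-6 + 26 - 1*18)) - 3054 = (820/(21/19) - 1420/(-6 + 26 - 18)) - 3054 = (820*(19/21) - 1420/2) - 3054 = (15580/21 - 1420*½) - 3054 = (15580/21 - 710) - 3054 = 670/21 - 3054 = -63464/21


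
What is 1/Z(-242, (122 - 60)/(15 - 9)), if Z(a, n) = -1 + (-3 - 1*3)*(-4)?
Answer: 1/23 ≈ 0.043478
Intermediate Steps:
Z(a, n) = 23 (Z(a, n) = -1 + (-3 - 3)*(-4) = -1 - 6*(-4) = -1 + 24 = 23)
1/Z(-242, (122 - 60)/(15 - 9)) = 1/23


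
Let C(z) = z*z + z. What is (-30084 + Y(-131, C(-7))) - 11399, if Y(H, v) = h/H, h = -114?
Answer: -5434159/131 ≈ -41482.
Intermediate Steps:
C(z) = z + z² (C(z) = z² + z = z + z²)
Y(H, v) = -114/H
(-30084 + Y(-131, C(-7))) - 11399 = (-30084 - 114/(-131)) - 11399 = (-30084 - 114*(-1/131)) - 11399 = (-30084 + 114/131) - 11399 = -3940890/131 - 11399 = -5434159/131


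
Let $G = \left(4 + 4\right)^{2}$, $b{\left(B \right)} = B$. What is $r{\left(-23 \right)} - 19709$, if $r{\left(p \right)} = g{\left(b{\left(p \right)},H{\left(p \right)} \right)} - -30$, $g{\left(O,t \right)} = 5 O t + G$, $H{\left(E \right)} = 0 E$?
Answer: $-19615$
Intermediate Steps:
$H{\left(E \right)} = 0$
$G = 64$ ($G = 8^{2} = 64$)
$g{\left(O,t \right)} = 64 + 5 O t$ ($g{\left(O,t \right)} = 5 O t + 64 = 64 + 5 O t$)
$r{\left(p \right)} = 94$ ($r{\left(p \right)} = \left(64 + 5 p 0\right) - -30 = \left(64 + 0\right) + 30 = 64 + 30 = 94$)
$r{\left(-23 \right)} - 19709 = 94 - 19709 = -19615$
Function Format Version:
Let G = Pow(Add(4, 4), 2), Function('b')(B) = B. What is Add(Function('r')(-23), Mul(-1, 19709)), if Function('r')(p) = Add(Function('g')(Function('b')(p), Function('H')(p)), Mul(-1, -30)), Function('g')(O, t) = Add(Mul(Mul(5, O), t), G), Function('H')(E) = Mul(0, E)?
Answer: -19615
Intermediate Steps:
Function('H')(E) = 0
G = 64 (G = Pow(8, 2) = 64)
Function('g')(O, t) = Add(64, Mul(5, O, t)) (Function('g')(O, t) = Add(Mul(Mul(5, O), t), 64) = Add(Mul(5, O, t), 64) = Add(64, Mul(5, O, t)))
Function('r')(p) = 94 (Function('r')(p) = Add(Add(64, Mul(5, p, 0)), Mul(-1, -30)) = Add(Add(64, 0), 30) = Add(64, 30) = 94)
Add(Function('r')(-23), Mul(-1, 19709)) = Add(94, Mul(-1, 19709)) = Add(94, -19709) = -19615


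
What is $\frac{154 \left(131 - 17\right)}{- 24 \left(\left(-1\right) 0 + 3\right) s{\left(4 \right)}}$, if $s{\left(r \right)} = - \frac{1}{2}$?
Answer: $\frac{1463}{3} \approx 487.67$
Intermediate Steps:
$s{\left(r \right)} = - \frac{1}{2}$ ($s{\left(r \right)} = \left(-1\right) \frac{1}{2} = - \frac{1}{2}$)
$\frac{154 \left(131 - 17\right)}{- 24 \left(\left(-1\right) 0 + 3\right) s{\left(4 \right)}} = \frac{154 \left(131 - 17\right)}{- 24 \left(\left(-1\right) 0 + 3\right) \left(- \frac{1}{2}\right)} = \frac{154 \cdot 114}{- 24 \left(0 + 3\right) \left(- \frac{1}{2}\right)} = \frac{17556}{\left(-24\right) 3 \left(- \frac{1}{2}\right)} = \frac{17556}{\left(-72\right) \left(- \frac{1}{2}\right)} = \frac{17556}{36} = 17556 \cdot \frac{1}{36} = \frac{1463}{3}$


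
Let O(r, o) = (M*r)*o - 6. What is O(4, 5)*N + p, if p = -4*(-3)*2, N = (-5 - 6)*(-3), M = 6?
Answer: 3786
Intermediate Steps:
O(r, o) = -6 + 6*o*r (O(r, o) = (6*r)*o - 6 = 6*o*r - 6 = -6 + 6*o*r)
N = 33 (N = -11*(-3) = 33)
p = 24 (p = 12*2 = 24)
O(4, 5)*N + p = (-6 + 6*5*4)*33 + 24 = (-6 + 120)*33 + 24 = 114*33 + 24 = 3762 + 24 = 3786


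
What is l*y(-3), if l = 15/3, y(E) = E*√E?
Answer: -15*I*√3 ≈ -25.981*I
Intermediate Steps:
y(E) = E^(3/2)
l = 5 (l = 15*(⅓) = 5)
l*y(-3) = 5*(-3)^(3/2) = 5*(-3*I*√3) = -15*I*√3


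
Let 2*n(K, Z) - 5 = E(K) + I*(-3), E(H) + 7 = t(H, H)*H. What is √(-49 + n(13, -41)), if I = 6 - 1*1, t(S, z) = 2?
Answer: I*√178/2 ≈ 6.6708*I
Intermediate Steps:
E(H) = -7 + 2*H
I = 5 (I = 6 - 1 = 5)
n(K, Z) = -17/2 + K (n(K, Z) = 5/2 + ((-7 + 2*K) + 5*(-3))/2 = 5/2 + ((-7 + 2*K) - 15)/2 = 5/2 + (-22 + 2*K)/2 = 5/2 + (-11 + K) = -17/2 + K)
√(-49 + n(13, -41)) = √(-49 + (-17/2 + 13)) = √(-49 + 9/2) = √(-89/2) = I*√178/2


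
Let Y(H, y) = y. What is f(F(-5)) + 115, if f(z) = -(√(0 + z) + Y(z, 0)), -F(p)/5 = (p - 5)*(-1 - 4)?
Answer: 115 - 5*I*√10 ≈ 115.0 - 15.811*I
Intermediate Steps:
F(p) = -125 + 25*p (F(p) = -5*(p - 5)*(-1 - 4) = -5*(-5 + p)*(-5) = -5*(25 - 5*p) = -125 + 25*p)
f(z) = -√z (f(z) = -(√(0 + z) + 0) = -(√z + 0) = -√z)
f(F(-5)) + 115 = -√(-125 + 25*(-5)) + 115 = -√(-125 - 125) + 115 = -√(-250) + 115 = -5*I*√10 + 115 = 115 - 5*I*√10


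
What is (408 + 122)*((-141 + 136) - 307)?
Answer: -165360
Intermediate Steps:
(408 + 122)*((-141 + 136) - 307) = 530*(-5 - 307) = 530*(-312) = -165360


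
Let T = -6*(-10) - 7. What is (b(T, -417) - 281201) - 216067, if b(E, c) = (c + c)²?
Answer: 198288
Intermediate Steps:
T = 53 (T = 60 - 7 = 53)
b(E, c) = 4*c² (b(E, c) = (2*c)² = 4*c²)
(b(T, -417) - 281201) - 216067 = (4*(-417)² - 281201) - 216067 = (4*173889 - 281201) - 216067 = (695556 - 281201) - 216067 = 414355 - 216067 = 198288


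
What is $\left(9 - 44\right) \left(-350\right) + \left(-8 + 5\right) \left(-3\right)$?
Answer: $12259$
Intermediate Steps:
$\left(9 - 44\right) \left(-350\right) + \left(-8 + 5\right) \left(-3\right) = \left(9 - 44\right) \left(-350\right) - -9 = \left(-35\right) \left(-350\right) + 9 = 12250 + 9 = 12259$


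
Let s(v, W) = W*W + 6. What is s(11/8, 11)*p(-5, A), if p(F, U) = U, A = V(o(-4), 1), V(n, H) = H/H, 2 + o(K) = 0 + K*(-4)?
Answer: 127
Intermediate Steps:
o(K) = -2 - 4*K (o(K) = -2 + (0 + K*(-4)) = -2 + (0 - 4*K) = -2 - 4*K)
V(n, H) = 1
A = 1
s(v, W) = 6 + W² (s(v, W) = W² + 6 = 6 + W²)
s(11/8, 11)*p(-5, A) = (6 + 11²)*1 = (6 + 121)*1 = 127*1 = 127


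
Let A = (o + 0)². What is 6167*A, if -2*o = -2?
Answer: 6167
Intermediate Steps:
o = 1 (o = -½*(-2) = 1)
A = 1 (A = (1 + 0)² = 1² = 1)
6167*A = 6167*1 = 6167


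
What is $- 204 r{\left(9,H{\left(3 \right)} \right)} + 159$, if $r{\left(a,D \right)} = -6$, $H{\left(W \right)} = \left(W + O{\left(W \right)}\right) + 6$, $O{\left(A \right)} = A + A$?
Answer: $1383$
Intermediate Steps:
$O{\left(A \right)} = 2 A$
$H{\left(W \right)} = 6 + 3 W$ ($H{\left(W \right)} = \left(W + 2 W\right) + 6 = 3 W + 6 = 6 + 3 W$)
$- 204 r{\left(9,H{\left(3 \right)} \right)} + 159 = \left(-204\right) \left(-6\right) + 159 = 1224 + 159 = 1383$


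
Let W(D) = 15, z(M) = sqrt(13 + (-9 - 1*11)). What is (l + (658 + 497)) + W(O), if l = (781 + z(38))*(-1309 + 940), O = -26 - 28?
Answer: -287019 - 369*I*sqrt(7) ≈ -2.8702e+5 - 976.28*I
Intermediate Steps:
O = -54
z(M) = I*sqrt(7) (z(M) = sqrt(13 + (-9 - 11)) = sqrt(13 - 20) = sqrt(-7) = I*sqrt(7))
l = -288189 - 369*I*sqrt(7) (l = (781 + I*sqrt(7))*(-1309 + 940) = (781 + I*sqrt(7))*(-369) = -288189 - 369*I*sqrt(7) ≈ -2.8819e+5 - 976.28*I)
(l + (658 + 497)) + W(O) = ((-288189 - 369*I*sqrt(7)) + (658 + 497)) + 15 = ((-288189 - 369*I*sqrt(7)) + 1155) + 15 = (-287034 - 369*I*sqrt(7)) + 15 = -287019 - 369*I*sqrt(7)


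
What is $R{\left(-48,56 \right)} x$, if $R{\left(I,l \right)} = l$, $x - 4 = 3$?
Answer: $392$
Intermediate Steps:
$x = 7$ ($x = 4 + 3 = 7$)
$R{\left(-48,56 \right)} x = 56 \cdot 7 = 392$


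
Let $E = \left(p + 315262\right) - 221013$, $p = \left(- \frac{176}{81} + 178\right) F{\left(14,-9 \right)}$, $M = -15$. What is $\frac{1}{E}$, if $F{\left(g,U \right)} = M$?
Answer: $\frac{27}{2473513} \approx 1.0916 \cdot 10^{-5}$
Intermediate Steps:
$F{\left(g,U \right)} = -15$
$p = - \frac{71210}{27}$ ($p = \left(- \frac{176}{81} + 178\right) \left(-15\right) = \frac{14242}{81} \left(-15\right) = - \frac{71210}{27} \approx -2637.4$)
$E = \frac{2473513}{27}$ ($E = \left(- \frac{71210}{27} + 315262\right) - 221013 = \frac{8440864}{27} - 221013 = \frac{2473513}{27} \approx 91612.0$)
$\frac{1}{E} = \frac{1}{\frac{2473513}{27}} = \frac{27}{2473513}$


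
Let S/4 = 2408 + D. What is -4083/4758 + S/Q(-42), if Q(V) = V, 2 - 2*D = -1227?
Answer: -3205317/11102 ≈ -288.72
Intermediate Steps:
D = 1229/2 (D = 1 - 1/2*(-1227) = 1 + 1227/2 = 1229/2 ≈ 614.50)
S = 12090 (S = 4*(2408 + 1229/2) = 4*(6045/2) = 12090)
-4083/4758 + S/Q(-42) = -4083/4758 + 12090/(-42) = -4083*1/4758 + 12090*(-1/42) = -1361/1586 - 2015/7 = -3205317/11102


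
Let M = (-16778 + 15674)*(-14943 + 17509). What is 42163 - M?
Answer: 2875027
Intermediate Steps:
M = -2832864 (M = -1104*2566 = -2832864)
42163 - M = 42163 - 1*(-2832864) = 42163 + 2832864 = 2875027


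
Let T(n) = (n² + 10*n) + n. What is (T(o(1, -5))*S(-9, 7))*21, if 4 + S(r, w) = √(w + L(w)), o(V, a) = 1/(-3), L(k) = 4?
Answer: 896/3 - 224*√11/3 ≈ 51.025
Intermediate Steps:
o(V, a) = -⅓
S(r, w) = -4 + √(4 + w) (S(r, w) = -4 + √(w + 4) = -4 + √(4 + w))
T(n) = n² + 11*n
(T(o(1, -5))*S(-9, 7))*21 = ((-(11 - ⅓)/3)*(-4 + √(4 + 7)))*21 = ((-⅓*32/3)*(-4 + √11))*21 = -32*(-4 + √11)/9*21 = (128/9 - 32*√11/9)*21 = 896/3 - 224*√11/3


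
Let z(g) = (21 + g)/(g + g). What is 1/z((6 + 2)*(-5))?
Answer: 80/19 ≈ 4.2105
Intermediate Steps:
z(g) = (21 + g)/(2*g) (z(g) = (21 + g)/((2*g)) = (21 + g)*(1/(2*g)) = (21 + g)/(2*g))
1/z((6 + 2)*(-5)) = 1/((21 + (6 + 2)*(-5))/(2*(((6 + 2)*(-5))))) = 1/((21 + 8*(-5))/(2*((8*(-5))))) = 1/((½)*(21 - 40)/(-40)) = 1/((½)*(-1/40)*(-19)) = 1/(19/80) = 80/19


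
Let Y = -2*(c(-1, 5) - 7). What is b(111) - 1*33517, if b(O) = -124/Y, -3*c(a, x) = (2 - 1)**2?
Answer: -368780/11 ≈ -33525.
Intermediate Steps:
c(a, x) = -1/3 (c(a, x) = -(2 - 1)**2/3 = -1/3*1**2 = -1/3*1 = -1/3)
Y = 44/3 (Y = -2*(-1/3 - 7) = -2*(-22/3) = 44/3 ≈ 14.667)
b(O) = -93/11 (b(O) = -124/44/3 = -124*3/44 = -93/11)
b(111) - 1*33517 = -93/11 - 1*33517 = -93/11 - 33517 = -368780/11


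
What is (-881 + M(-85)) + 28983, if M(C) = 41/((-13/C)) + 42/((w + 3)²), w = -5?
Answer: 737895/26 ≈ 28381.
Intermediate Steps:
M(C) = 21/2 - 41*C/13 (M(C) = 41/((-13/C)) + 42/((-5 + 3)²) = 41*(-C/13) + 42/((-2)²) = -41*C/13 + 42/4 = -41*C/13 + 42*(¼) = -41*C/13 + 21/2 = 21/2 - 41*C/13)
(-881 + M(-85)) + 28983 = (-881 + (21/2 - 41/13*(-85))) + 28983 = (-881 + (21/2 + 3485/13)) + 28983 = (-881 + 7243/26) + 28983 = -15663/26 + 28983 = 737895/26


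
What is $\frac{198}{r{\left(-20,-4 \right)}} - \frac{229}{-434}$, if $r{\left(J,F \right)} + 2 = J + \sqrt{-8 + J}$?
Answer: $\frac{- 40447 i + 229 \sqrt{7}}{434 \left(\sqrt{7} + 11 i\right)} \approx -7.9802 - 2.0463 i$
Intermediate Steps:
$r{\left(J,F \right)} = -2 + J + \sqrt{-8 + J}$ ($r{\left(J,F \right)} = -2 + \left(J + \sqrt{-8 + J}\right) = -2 + J + \sqrt{-8 + J}$)
$\frac{198}{r{\left(-20,-4 \right)}} - \frac{229}{-434} = \frac{198}{-2 - 20 + \sqrt{-8 - 20}} - \frac{229}{-434} = \frac{198}{-2 - 20 + \sqrt{-28}} - - \frac{229}{434} = \frac{198}{-2 - 20 + 2 i \sqrt{7}} + \frac{229}{434} = \frac{198}{-22 + 2 i \sqrt{7}} + \frac{229}{434} = \frac{229}{434} + \frac{198}{-22 + 2 i \sqrt{7}}$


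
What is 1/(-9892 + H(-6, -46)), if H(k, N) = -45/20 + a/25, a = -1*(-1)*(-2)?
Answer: -100/989433 ≈ -0.00010107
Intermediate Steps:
a = -2 (a = 1*(-2) = -2)
H(k, N) = -233/100 (H(k, N) = -45/20 - 2/25 = -45*1/20 - 2*1/25 = -9/4 - 2/25 = -233/100)
1/(-9892 + H(-6, -46)) = 1/(-9892 - 233/100) = 1/(-989433/100) = -100/989433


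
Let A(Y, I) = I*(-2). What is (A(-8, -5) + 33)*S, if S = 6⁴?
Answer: 55728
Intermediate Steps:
A(Y, I) = -2*I
S = 1296
(A(-8, -5) + 33)*S = (-2*(-5) + 33)*1296 = (10 + 33)*1296 = 43*1296 = 55728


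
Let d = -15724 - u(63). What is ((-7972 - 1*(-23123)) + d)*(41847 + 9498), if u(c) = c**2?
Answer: -233208990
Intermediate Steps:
d = -19693 (d = -15724 - 1*63**2 = -15724 - 1*3969 = -15724 - 3969 = -19693)
((-7972 - 1*(-23123)) + d)*(41847 + 9498) = ((-7972 - 1*(-23123)) - 19693)*(41847 + 9498) = ((-7972 + 23123) - 19693)*51345 = (15151 - 19693)*51345 = -4542*51345 = -233208990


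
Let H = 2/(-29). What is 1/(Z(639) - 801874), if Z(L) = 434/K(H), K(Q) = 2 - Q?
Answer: -30/24049927 ≈ -1.2474e-6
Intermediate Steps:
H = -2/29 (H = 2*(-1/29) = -2/29 ≈ -0.068966)
Z(L) = 6293/30 (Z(L) = 434/(2 - 1*(-2/29)) = 434/(2 + 2/29) = 434/(60/29) = 434*(29/60) = 6293/30)
1/(Z(639) - 801874) = 1/(6293/30 - 801874) = 1/(-24049927/30) = -30/24049927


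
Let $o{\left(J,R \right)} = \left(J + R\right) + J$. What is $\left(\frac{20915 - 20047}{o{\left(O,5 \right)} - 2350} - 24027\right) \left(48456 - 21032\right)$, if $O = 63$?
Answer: $- \frac{208879914592}{317} \approx -6.5893 \cdot 10^{8}$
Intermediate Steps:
$o{\left(J,R \right)} = R + 2 J$
$\left(\frac{20915 - 20047}{o{\left(O,5 \right)} - 2350} - 24027\right) \left(48456 - 21032\right) = \left(\frac{20915 - 20047}{\left(5 + 2 \cdot 63\right) - 2350} - 24027\right) \left(48456 - 21032\right) = \left(\frac{868}{\left(5 + 126\right) - 2350} - 24027\right) 27424 = \left(\frac{868}{131 - 2350} - 24027\right) 27424 = \left(\frac{868}{-2219} - 24027\right) 27424 = \left(868 \left(- \frac{1}{2219}\right) - 24027\right) 27424 = \left(- \frac{124}{317} - 24027\right) 27424 = \left(- \frac{7616683}{317}\right) 27424 = - \frac{208879914592}{317}$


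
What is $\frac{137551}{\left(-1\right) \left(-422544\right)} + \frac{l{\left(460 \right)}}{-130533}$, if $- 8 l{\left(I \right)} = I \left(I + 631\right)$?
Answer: $\frac{4940242907}{6128437328} \approx 0.80612$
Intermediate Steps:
$l{\left(I \right)} = - \frac{I \left(631 + I\right)}{8}$ ($l{\left(I \right)} = - \frac{I \left(I + 631\right)}{8} = - \frac{I \left(631 + I\right)}{8}$)
$\frac{137551}{\left(-1\right) \left(-422544\right)} + \frac{l{\left(460 \right)}}{-130533} = \frac{137551}{\left(-1\right) \left(-422544\right)} + \frac{\left(- \frac{1}{8}\right) 460 \left(631 + 460\right)}{-130533} = \frac{137551}{422544} + \left(- \frac{1}{8}\right) 460 \cdot 1091 \left(- \frac{1}{130533}\right) = 137551 \cdot \frac{1}{422544} - - \frac{125465}{261066} = \frac{137551}{422544} + \frac{125465}{261066} = \frac{4940242907}{6128437328}$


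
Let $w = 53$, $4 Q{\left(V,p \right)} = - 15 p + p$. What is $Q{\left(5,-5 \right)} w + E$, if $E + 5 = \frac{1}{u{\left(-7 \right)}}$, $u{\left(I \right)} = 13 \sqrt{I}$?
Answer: $\frac{1845}{2} - \frac{i \sqrt{7}}{91} \approx 922.5 - 0.029074 i$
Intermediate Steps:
$Q{\left(V,p \right)} = - \frac{7 p}{2}$ ($Q{\left(V,p \right)} = \frac{- 15 p + p}{4} = \frac{\left(-14\right) p}{4} = - \frac{7 p}{2}$)
$E = -5 - \frac{i \sqrt{7}}{91}$ ($E = -5 + \frac{1}{13 \sqrt{-7}} = -5 + \frac{1}{13 i \sqrt{7}} = -5 - \frac{i \sqrt{7}}{91} \approx -5.0 - 0.029074 i$)
$Q{\left(5,-5 \right)} w + E = \left(- \frac{7}{2}\right) \left(-5\right) 53 - \left(5 + \frac{i \sqrt{7}}{91}\right) = \frac{35}{2} \cdot 53 - \left(5 + \frac{i \sqrt{7}}{91}\right) = \frac{1855}{2} - \left(5 + \frac{i \sqrt{7}}{91}\right) = \frac{1845}{2} - \frac{i \sqrt{7}}{91}$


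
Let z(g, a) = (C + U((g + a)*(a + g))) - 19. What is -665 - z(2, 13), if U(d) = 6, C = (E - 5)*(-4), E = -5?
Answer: -692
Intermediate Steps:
C = 40 (C = (-5 - 5)*(-4) = -10*(-4) = 40)
z(g, a) = 27 (z(g, a) = (40 + 6) - 19 = 46 - 19 = 27)
-665 - z(2, 13) = -665 - 1*27 = -665 - 27 = -692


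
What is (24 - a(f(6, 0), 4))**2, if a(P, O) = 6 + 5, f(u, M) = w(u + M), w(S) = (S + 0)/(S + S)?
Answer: 169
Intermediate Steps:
w(S) = 1/2 (w(S) = S/((2*S)) = S*(1/(2*S)) = 1/2)
f(u, M) = 1/2
a(P, O) = 11
(24 - a(f(6, 0), 4))**2 = (24 - 1*11)**2 = (24 - 11)**2 = 13**2 = 169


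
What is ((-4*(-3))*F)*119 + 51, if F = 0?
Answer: 51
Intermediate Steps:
((-4*(-3))*F)*119 + 51 = (-4*(-3)*0)*119 + 51 = (12*0)*119 + 51 = 0*119 + 51 = 0 + 51 = 51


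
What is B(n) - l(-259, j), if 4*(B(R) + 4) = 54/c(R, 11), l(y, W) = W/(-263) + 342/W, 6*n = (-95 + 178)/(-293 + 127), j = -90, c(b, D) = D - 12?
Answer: -36931/2630 ≈ -14.042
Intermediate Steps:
c(b, D) = -12 + D
n = -1/12 (n = ((-95 + 178)/(-293 + 127))/6 = (83/(-166))/6 = (83*(-1/166))/6 = (⅙)*(-½) = -1/12 ≈ -0.083333)
l(y, W) = 342/W - W/263 (l(y, W) = W*(-1/263) + 342/W = -W/263 + 342/W = 342/W - W/263)
B(R) = -35/2 (B(R) = -4 + (54/(-12 + 11))/4 = -4 + (54/(-1))/4 = -4 + (54*(-1))/4 = -4 + (¼)*(-54) = -4 - 27/2 = -35/2)
B(n) - l(-259, j) = -35/2 - (342/(-90) - 1/263*(-90)) = -35/2 - (342*(-1/90) + 90/263) = -35/2 - (-19/5 + 90/263) = -35/2 - 1*(-4547/1315) = -35/2 + 4547/1315 = -36931/2630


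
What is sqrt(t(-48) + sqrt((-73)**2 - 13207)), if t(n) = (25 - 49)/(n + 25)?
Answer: sqrt(552 + 529*I*sqrt(7878))/23 ≈ 6.701 + 6.6227*I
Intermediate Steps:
t(n) = -24/(25 + n)
sqrt(t(-48) + sqrt((-73)**2 - 13207)) = sqrt(-24/(25 - 48) + sqrt((-73)**2 - 13207)) = sqrt(-24/(-23) + sqrt(5329 - 13207)) = sqrt(-24*(-1/23) + sqrt(-7878)) = sqrt(24/23 + I*sqrt(7878))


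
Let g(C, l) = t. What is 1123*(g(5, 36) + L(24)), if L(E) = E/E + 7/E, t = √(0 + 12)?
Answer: 34813/24 + 2246*√3 ≈ 5340.7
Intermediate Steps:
t = 2*√3 (t = √12 = 2*√3 ≈ 3.4641)
g(C, l) = 2*√3
L(E) = 1 + 7/E
1123*(g(5, 36) + L(24)) = 1123*(2*√3 + (7 + 24)/24) = 1123*(2*√3 + (1/24)*31) = 1123*(2*√3 + 31/24) = 1123*(31/24 + 2*√3) = 34813/24 + 2246*√3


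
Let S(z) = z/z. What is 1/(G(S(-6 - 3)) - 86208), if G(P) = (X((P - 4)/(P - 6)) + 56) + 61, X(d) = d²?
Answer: -25/2152266 ≈ -1.1616e-5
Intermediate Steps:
S(z) = 1
G(P) = 117 + (-4 + P)²/(-6 + P)² (G(P) = (((P - 4)/(P - 6))² + 56) + 61 = (((-4 + P)/(-6 + P))² + 56) + 61 = ((-4 + P)²/(-6 + P)² + 56) + 61 = (56 + (-4 + P)²/(-6 + P)²) + 61 = 117 + (-4 + P)²/(-6 + P)²)
1/(G(S(-6 - 3)) - 86208) = 1/((117 + (-4 + 1)²/(-6 + 1)²) - 86208) = 1/((117 + (-3)²/(-5)²) - 86208) = 1/((117 + (1/25)*9) - 86208) = 1/((117 + 9/25) - 86208) = 1/(2934/25 - 86208) = 1/(-2152266/25) = -25/2152266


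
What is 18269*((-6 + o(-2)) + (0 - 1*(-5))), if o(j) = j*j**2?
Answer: -164421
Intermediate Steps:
o(j) = j**3
18269*((-6 + o(-2)) + (0 - 1*(-5))) = 18269*((-6 + (-2)**3) + (0 - 1*(-5))) = 18269*((-6 - 8) + (0 + 5)) = 18269*(-14 + 5) = 18269*(-9) = -164421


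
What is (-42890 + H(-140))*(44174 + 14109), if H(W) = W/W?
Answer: -2499699587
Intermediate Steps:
H(W) = 1
(-42890 + H(-140))*(44174 + 14109) = (-42890 + 1)*(44174 + 14109) = -42889*58283 = -2499699587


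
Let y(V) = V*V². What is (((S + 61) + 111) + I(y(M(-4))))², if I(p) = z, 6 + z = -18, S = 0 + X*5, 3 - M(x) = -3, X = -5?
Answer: 15129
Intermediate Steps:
M(x) = 6 (M(x) = 3 - 1*(-3) = 3 + 3 = 6)
S = -25 (S = 0 - 5*5 = 0 - 25 = -25)
y(V) = V³
z = -24 (z = -6 - 18 = -24)
I(p) = -24
(((S + 61) + 111) + I(y(M(-4))))² = (((-25 + 61) + 111) - 24)² = ((36 + 111) - 24)² = (147 - 24)² = 123² = 15129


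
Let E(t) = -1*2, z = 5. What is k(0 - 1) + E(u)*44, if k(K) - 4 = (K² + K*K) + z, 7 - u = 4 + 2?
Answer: -77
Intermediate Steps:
u = 1 (u = 7 - (4 + 2) = 7 - 1*6 = 7 - 6 = 1)
E(t) = -2
k(K) = 9 + 2*K² (k(K) = 4 + ((K² + K*K) + 5) = 4 + ((K² + K²) + 5) = 4 + (2*K² + 5) = 4 + (5 + 2*K²) = 9 + 2*K²)
k(0 - 1) + E(u)*44 = (9 + 2*(0 - 1)²) - 2*44 = (9 + 2*(-1)²) - 88 = (9 + 2*1) - 88 = (9 + 2) - 88 = 11 - 88 = -77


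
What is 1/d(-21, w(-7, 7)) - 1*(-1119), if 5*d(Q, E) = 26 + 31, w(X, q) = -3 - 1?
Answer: 63788/57 ≈ 1119.1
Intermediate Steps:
w(X, q) = -4
d(Q, E) = 57/5 (d(Q, E) = (26 + 31)/5 = (⅕)*57 = 57/5)
1/d(-21, w(-7, 7)) - 1*(-1119) = 1/(57/5) - 1*(-1119) = 5/57 + 1119 = 63788/57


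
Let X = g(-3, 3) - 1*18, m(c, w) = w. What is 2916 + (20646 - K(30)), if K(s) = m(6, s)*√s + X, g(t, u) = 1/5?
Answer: 117899/5 - 30*√30 ≈ 23415.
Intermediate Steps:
g(t, u) = ⅕
X = -89/5 (X = ⅕ - 1*18 = ⅕ - 18 = -89/5 ≈ -17.800)
K(s) = -89/5 + s^(3/2) (K(s) = s*√s - 89/5 = s^(3/2) - 89/5 = -89/5 + s^(3/2))
2916 + (20646 - K(30)) = 2916 + (20646 - (-89/5 + 30^(3/2))) = 2916 + (20646 - (-89/5 + 30*√30)) = 2916 + (20646 + (89/5 - 30*√30)) = 2916 + (103319/5 - 30*√30) = 117899/5 - 30*√30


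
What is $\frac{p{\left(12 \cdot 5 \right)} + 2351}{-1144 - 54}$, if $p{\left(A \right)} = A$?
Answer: $- \frac{2411}{1198} \approx -2.0125$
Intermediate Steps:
$\frac{p{\left(12 \cdot 5 \right)} + 2351}{-1144 - 54} = \frac{12 \cdot 5 + 2351}{-1144 - 54} = \frac{60 + 2351}{-1198} = 2411 \left(- \frac{1}{1198}\right) = - \frac{2411}{1198}$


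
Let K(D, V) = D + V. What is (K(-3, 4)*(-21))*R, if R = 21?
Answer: -441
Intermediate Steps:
(K(-3, 4)*(-21))*R = ((-3 + 4)*(-21))*21 = (1*(-21))*21 = -21*21 = -441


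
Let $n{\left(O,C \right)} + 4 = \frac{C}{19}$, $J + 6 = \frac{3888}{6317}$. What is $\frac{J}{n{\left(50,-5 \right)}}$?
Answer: $\frac{215422}{170559} \approx 1.263$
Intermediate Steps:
$J = - \frac{34014}{6317}$ ($J = -6 + \frac{3888}{6317} = - \frac{34014}{6317} \approx -5.3845$)
$n{\left(O,C \right)} = -4 + \frac{C}{19}$
$\frac{J}{n{\left(50,-5 \right)}} = - \frac{34014}{6317 \left(-4 + \frac{1}{19} \left(-5\right)\right)} = - \frac{34014}{6317 \left(-4 - \frac{5}{19}\right)} = - \frac{34014}{6317 \left(- \frac{81}{19}\right)} = \left(- \frac{34014}{6317}\right) \left(- \frac{19}{81}\right) = \frac{215422}{170559}$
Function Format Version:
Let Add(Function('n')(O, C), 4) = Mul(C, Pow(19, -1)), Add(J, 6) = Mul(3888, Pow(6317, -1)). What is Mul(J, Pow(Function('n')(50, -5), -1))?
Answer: Rational(215422, 170559) ≈ 1.2630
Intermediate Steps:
J = Rational(-34014, 6317) (J = Add(-6, Mul(3888, Pow(6317, -1))) = Add(-6, Mul(3888, Rational(1, 6317))) = Add(-6, Rational(3888, 6317)) = Rational(-34014, 6317) ≈ -5.3845)
Function('n')(O, C) = Add(-4, Mul(Rational(1, 19), C)) (Function('n')(O, C) = Add(-4, Mul(C, Pow(19, -1))) = Add(-4, Mul(C, Rational(1, 19))) = Add(-4, Mul(Rational(1, 19), C)))
Mul(J, Pow(Function('n')(50, -5), -1)) = Mul(Rational(-34014, 6317), Pow(Add(-4, Mul(Rational(1, 19), -5)), -1)) = Mul(Rational(-34014, 6317), Pow(Add(-4, Rational(-5, 19)), -1)) = Mul(Rational(-34014, 6317), Pow(Rational(-81, 19), -1)) = Mul(Rational(-34014, 6317), Rational(-19, 81)) = Rational(215422, 170559)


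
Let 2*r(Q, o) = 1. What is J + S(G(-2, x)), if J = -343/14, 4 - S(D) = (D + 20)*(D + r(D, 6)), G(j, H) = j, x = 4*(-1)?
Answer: 13/2 ≈ 6.5000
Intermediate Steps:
x = -4
r(Q, o) = 1/2 (r(Q, o) = (1/2)*1 = 1/2)
S(D) = 4 - (1/2 + D)*(20 + D) (S(D) = 4 - (D + 20)*(D + 1/2) = 4 - (20 + D)*(1/2 + D) = 4 - (1/2 + D)*(20 + D))
J = -49/2 (J = -343*1/14 = -49/2 ≈ -24.500)
J + S(G(-2, x)) = -49/2 + (-6 - 1*(-2)**2 - 41/2*(-2)) = -49/2 + (-6 - 1*4 + 41) = -49/2 + (-6 - 4 + 41) = -49/2 + 31 = 13/2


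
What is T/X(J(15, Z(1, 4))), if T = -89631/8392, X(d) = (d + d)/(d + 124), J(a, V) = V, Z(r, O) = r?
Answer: -11203875/16784 ≈ -667.53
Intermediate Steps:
X(d) = 2*d/(124 + d) (X(d) = (2*d)/(124 + d) = 2*d/(124 + d))
T = -89631/8392 (T = -89631*1/8392 = -89631/8392 ≈ -10.681)
T/X(J(15, Z(1, 4))) = -89631/(8392*(2*1/(124 + 1))) = -89631/(8392*(2*1/125)) = -89631/(8392*(2*1*(1/125))) = -89631/(8392*2/125) = -89631/8392*125/2 = -11203875/16784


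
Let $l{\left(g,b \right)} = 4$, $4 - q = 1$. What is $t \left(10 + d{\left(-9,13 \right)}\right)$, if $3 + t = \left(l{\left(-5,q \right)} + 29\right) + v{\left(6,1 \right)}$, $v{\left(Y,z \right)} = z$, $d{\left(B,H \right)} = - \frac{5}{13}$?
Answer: $\frac{3875}{13} \approx 298.08$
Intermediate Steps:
$d{\left(B,H \right)} = - \frac{5}{13}$ ($d{\left(B,H \right)} = \left(-5\right) \frac{1}{13} = - \frac{5}{13}$)
$q = 3$ ($q = 4 - 1 = 3$)
$t = 31$ ($t = -3 + \left(\left(4 + 29\right) + 1\right) = -3 + \left(33 + 1\right) = -3 + 34 = 31$)
$t \left(10 + d{\left(-9,13 \right)}\right) = 31 \left(10 - \frac{5}{13}\right) = 31 \cdot \frac{125}{13} = \frac{3875}{13}$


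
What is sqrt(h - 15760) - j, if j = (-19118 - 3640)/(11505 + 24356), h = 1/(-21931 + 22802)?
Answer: 22758/35861 + I*sqrt(11956181289)/871 ≈ 0.63462 + 125.54*I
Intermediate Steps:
h = 1/871 ≈ 0.0011481
j = -22758/35861 ≈ -0.63462
sqrt(h - 15760) - j = sqrt(1/871 - 15760) - 1*(-22758/35861) = sqrt(-13726959/871) + 22758/35861 = I*sqrt(11956181289)/871 + 22758/35861 = 22758/35861 + I*sqrt(11956181289)/871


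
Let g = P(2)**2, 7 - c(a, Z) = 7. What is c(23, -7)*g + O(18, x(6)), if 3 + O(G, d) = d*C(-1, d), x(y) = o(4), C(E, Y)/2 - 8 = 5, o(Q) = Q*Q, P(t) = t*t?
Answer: 413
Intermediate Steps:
c(a, Z) = 0 (c(a, Z) = 7 - 1*7 = 7 - 7 = 0)
P(t) = t**2
o(Q) = Q**2
C(E, Y) = 26 (C(E, Y) = 16 + 2*5 = 16 + 10 = 26)
x(y) = 16 (x(y) = 4**2 = 16)
g = 16 (g = (2**2)**2 = 4**2 = 16)
O(G, d) = -3 + 26*d (O(G, d) = -3 + d*26 = -3 + 26*d)
c(23, -7)*g + O(18, x(6)) = 0*16 + (-3 + 26*16) = 0 + (-3 + 416) = 0 + 413 = 413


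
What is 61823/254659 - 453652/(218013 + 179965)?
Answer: -45461185387/50674339751 ≈ -0.89712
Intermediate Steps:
61823/254659 - 453652/(218013 + 179965) = 61823*(1/254659) - 453652/397978 = 61823/254659 - 453652*1/397978 = 61823/254659 - 226826/198989 = -45461185387/50674339751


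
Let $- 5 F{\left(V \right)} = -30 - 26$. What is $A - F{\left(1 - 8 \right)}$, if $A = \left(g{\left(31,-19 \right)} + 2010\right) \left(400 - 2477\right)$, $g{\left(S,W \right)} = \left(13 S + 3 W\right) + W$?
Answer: $- \frac{24269801}{5} \approx -4.854 \cdot 10^{6}$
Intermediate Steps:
$g{\left(S,W \right)} = 4 W + 13 S$ ($g{\left(S,W \right)} = \left(3 W + 13 S\right) + W = 4 W + 13 S$)
$F{\left(V \right)} = \frac{56}{5}$ ($F{\left(V \right)} = - \frac{-30 - 26}{5} = \left(- \frac{1}{5}\right) \left(-56\right) = \frac{56}{5}$)
$A = -4853949$ ($A = \left(\left(4 \left(-19\right) + 13 \cdot 31\right) + 2010\right) \left(400 - 2477\right) = \left(\left(-76 + 403\right) + 2010\right) \left(-2077\right) = \left(327 + 2010\right) \left(-2077\right) = 2337 \left(-2077\right) = -4853949$)
$A - F{\left(1 - 8 \right)} = -4853949 - \frac{56}{5} = - \frac{24269801}{5}$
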